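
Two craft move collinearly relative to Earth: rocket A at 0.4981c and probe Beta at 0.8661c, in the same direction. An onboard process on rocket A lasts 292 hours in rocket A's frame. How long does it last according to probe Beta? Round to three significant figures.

383 hours

Transform rocket A's velocity into probe Beta's frame: (0.4981 − 0.8661)/(1 − 0.4981·0.8661) = −0.368/0.56859559, so the relative speed is 0.64721c.
γ for this relative speed: γ = 1/√(1 − 0.418881) = 1.3118.
The clock on rocket A records proper time, so probe Beta measures Δt = γΔτ = 1.3118 × 292 = 383 hours.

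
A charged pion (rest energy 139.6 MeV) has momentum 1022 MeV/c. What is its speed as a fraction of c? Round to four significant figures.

0.9908c

pc/(mc²) = 1022/139.6 = 7.3209 = βγ = β/√(1−β²).
So β² = x²/(1 + x²) with x = 7.3209: x² = 53.5956, β² = 53.5956/54.5956 = 0.981684, β = 0.9908.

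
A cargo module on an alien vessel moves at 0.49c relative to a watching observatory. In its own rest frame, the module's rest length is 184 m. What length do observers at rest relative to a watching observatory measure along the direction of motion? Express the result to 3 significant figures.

160 m

β² = 0.2401, so γ = 1/√0.7599 = 1.1472.
Length contraction: L = L₀/γ = 184/1.1472 = 160 m.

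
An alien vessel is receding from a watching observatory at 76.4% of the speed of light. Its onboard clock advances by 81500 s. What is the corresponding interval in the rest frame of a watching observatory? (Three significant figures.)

With β = 0.764, γ = 1/√(1 − 0.764²) = 1/√0.416304 = 1.5499.
Time dilation: Δt = γ·Δτ = 1.5499 × 81500 = 1.26×10^5 s.

1.26×10^5 s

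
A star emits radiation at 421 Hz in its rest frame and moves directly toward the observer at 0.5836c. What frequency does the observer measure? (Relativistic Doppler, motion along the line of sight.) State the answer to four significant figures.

821.0 Hz

Relativistic Doppler (source moving toward): f_obs = f_src · √((1+β)/(1−β)).
With β = 0.5836: factor = √(1.5836/0.4164) = 1.9501.
f_obs = 421 × 1.9501 = 821.0 Hz.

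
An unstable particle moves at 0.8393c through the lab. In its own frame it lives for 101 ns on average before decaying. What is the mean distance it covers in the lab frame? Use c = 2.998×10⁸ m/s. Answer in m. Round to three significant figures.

46.7 m

γ = 1/√(1 − β²) = 1/√(1 − 0.70442449) = 1/√0.29557551 = 1/0.543669 = 1.8394.
Lab-frame lifetime: Δt = γτ = 1.8394 × 101 ns = 185.78 ns.
Distance: d = vΔt = 0.8393 × 2.998×10⁸ m/s × 1.8578×10^-7 s = 46.7 m.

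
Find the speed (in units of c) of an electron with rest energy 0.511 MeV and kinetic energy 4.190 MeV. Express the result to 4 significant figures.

0.9941c

K = (γ−1)mc², so γ = 1 + 4.190/0.511 = 9.1996.
Then v/c = √(1 − γ⁻²) = √(1 − 0.0118158) = √0.9881842 = 0.9941.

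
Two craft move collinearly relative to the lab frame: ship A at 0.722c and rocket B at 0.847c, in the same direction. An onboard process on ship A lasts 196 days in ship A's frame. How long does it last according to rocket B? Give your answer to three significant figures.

Transform ship A's velocity into rocket B's frame: (0.722 − 0.847)/(1 − 0.722·0.847) = −0.125/0.388466, so the relative speed is 0.32178c.
γ for this relative speed: γ = 1/√(1 − 0.103542) = 1.0562.
The clock on ship A records proper time, so rocket B measures Δt = γΔτ = 1.0562 × 196 = 207 days.

207 days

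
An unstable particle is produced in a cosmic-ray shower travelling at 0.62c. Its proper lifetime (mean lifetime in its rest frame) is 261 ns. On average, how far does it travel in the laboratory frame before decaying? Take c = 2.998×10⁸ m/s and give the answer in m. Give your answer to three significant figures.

61.8 m

γ = 1/√(1 − β²) = 1/√(1 − 0.3844) = 1/√0.6156 = 1/0.784602 = 1.2745.
Lab-frame lifetime: Δt = γτ = 1.2745 × 261 ns = 332.64 ns.
Distance: d = vΔt = 0.62 × 2.998×10⁸ m/s × 3.3264×10^-7 s = 61.8 m.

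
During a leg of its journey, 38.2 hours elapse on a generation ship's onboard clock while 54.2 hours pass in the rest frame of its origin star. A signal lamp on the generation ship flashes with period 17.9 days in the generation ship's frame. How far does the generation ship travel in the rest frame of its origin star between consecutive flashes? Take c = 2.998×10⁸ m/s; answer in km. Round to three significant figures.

4.67×10^11 km

From Δt = γΔτ: γ = 54.2/38.2 = 1.41885.
β = √(1 − 1/γ²) = 0.70941. Lab-frame period = γτ = 1.41885×17.9 days = 25.397 days. Distance = βc × γτ = 0.70941 × 2.998×10⁸ m/s × 2194300.8 s = 4.6669×10^14 m = 4.67×10^11 km.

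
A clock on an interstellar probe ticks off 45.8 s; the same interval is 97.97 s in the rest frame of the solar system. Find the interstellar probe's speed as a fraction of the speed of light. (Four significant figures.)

γ = Δt/Δτ = 97.97/45.8 = 2.1391.
β = √(1 − 1/γ²) = √(1 − 0.218543) = √0.781457 = 0.8840.

0.8840c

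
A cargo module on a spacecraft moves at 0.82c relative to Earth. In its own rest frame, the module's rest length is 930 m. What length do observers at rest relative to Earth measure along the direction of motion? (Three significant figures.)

γ = 1/√(1 − β²) = 1/√(1 − 0.6724) = 1/√0.3276 = 1/0.572364 = 1.7471.
Length contraction: L = L₀/γ = 930/1.7471 = 532 m.

532 m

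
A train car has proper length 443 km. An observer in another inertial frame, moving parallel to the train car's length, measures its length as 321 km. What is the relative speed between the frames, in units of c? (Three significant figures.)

Length contraction gives γ = L₀/L = 443/321 = 1.3801.
β = √(1 − 1/γ²) = √0.474976 = 0.689.

0.689c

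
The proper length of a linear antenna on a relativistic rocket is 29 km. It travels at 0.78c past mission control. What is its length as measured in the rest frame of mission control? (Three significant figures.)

18.1 km

β² = 0.6084, so γ = 1/√0.3916 = 1.598.
Length contraction: L = L₀/γ = 29/1.598 = 18.1 km.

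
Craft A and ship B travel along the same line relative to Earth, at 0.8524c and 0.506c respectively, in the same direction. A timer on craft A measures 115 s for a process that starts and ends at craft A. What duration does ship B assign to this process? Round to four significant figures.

The velocity of craft A relative to ship B is (0.8524 − 0.506)c / (1 − 0.8524×0.506) = 0.60912c; relative speed 0.60912c.
At |u| = 0.60912c, γ = (1 − 0.371027)^(−1/2) = 1.2609.
Craft A's interval is proper; time dilation gives Δt_B = γΔτ = 1.2609 × 115 s = 145.0 s.

145.0 s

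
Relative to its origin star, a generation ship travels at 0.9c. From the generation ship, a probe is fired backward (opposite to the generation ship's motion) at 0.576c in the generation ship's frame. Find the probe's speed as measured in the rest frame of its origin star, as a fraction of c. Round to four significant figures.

0.6728c

Relativistic velocity addition: u = (u' + v)/(1 + u'v/c²), with u' = −0.576c and v = 0.9c.
Numerator: −0.576 + 0.9 = 0.324. Denominator: 1 + (−0.576)(0.9) = 0.4816.
u = 0.324/0.4816 = 0.67276, so the speed is 0.6728c.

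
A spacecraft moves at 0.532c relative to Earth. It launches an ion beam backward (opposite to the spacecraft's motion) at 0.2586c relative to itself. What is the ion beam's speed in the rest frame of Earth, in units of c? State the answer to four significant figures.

In units of c, u = (u' + v)/(1 + u'v) with u' = −0.2586 and v = 0.532.
Numerator: −0.2586 + 0.532 = 0.2734. Denominator: 1 + (−0.2586)(0.532) = 0.8624248.
u = 0.2734/0.8624248 = 0.31701, so the speed is 0.3170c.

0.3170c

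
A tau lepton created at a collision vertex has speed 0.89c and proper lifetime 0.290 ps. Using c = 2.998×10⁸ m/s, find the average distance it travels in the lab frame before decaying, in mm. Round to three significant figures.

γ = 1/√(1 − β²) = 1/√(1 − 0.7921) = 1/√0.2079 = 1/0.455961 = 2.1932.
Lab-frame lifetime: Δt = γτ = 2.1932 × 0.290 ps = 0.63603 ps.
Distance: d = vΔt = 0.89 × 2.998×10⁸ m/s × 6.3603×10^-13 s = 1.70×10^-4 m = 0.170 mm.

0.170 mm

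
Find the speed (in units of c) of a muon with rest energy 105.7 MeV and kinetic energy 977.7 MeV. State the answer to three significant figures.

0.995c

K = (γ−1)mc², so γ = 1 + 977.7/105.7 = 10.25.
Then v/c = √(1 − γ⁻²) = √(1 − 0.00951814) = √0.99048186 = 0.995.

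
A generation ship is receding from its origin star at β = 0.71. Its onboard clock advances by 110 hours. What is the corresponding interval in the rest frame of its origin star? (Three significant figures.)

156 hours

β² = 0.5041, so γ = 1/√0.4959 = 1.42.
The onboard clock measures proper time, so the interval in the rest frame of its origin star is dilated: Δt = γ·Δτ = 1.42 × 110 hours = 156 hours.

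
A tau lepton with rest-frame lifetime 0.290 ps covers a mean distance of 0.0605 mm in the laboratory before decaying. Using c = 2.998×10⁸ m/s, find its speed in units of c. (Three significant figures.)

0.571c

Lab distance = (lab lifetime)·v = γτ·βc, so βγ = d/(cτ) = 6.050×10^-5/(2.998×10⁸ × 2.900×10^-13) = 0.69587.
With βγ = 0.69587: γ² = 1 + (βγ)² = 1.484235, and β = (βγ)/γ = 0.69587/1.21829 = 0.571.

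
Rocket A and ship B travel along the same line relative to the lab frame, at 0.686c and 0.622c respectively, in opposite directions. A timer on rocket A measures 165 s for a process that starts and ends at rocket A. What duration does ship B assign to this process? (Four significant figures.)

413.2 s

Speed of rocket A in ship B's frame: u = (v_A + v_B)/(1 + v_A v_B/c²) = (0.686 + 0.622)/(1 + 0.686×0.622) = 1.308/1.426692 = 0.91681; |u| = 0.91681c.
At |u| = 0.91681c, γ = (1 − 0.840541)^(−1/2) = 2.5042.
Rocket A's interval is proper; time dilation gives Δt_B = γΔτ = 2.5042 × 165 s = 413.2 s.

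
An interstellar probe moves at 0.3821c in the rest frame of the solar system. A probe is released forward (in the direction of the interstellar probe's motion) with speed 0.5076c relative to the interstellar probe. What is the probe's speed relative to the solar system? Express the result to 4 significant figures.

0.7452c

Relativistic velocity addition: u = (u' + v)/(1 + u'v/c²), with u' = 0.5076c and v = 0.3821c.
Numerator: 0.5076 + 0.3821 = 0.8897. Denominator: 1 + (0.5076)(0.3821) = 1.19395396.
u = 0.8897/1.19395396 = 0.74517, so the speed is 0.7452c.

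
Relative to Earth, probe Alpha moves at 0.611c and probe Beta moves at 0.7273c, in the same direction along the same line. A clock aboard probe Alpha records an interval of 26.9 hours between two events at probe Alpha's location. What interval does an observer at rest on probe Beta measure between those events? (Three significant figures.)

Speed of probe Alpha in probe Beta's frame: u = (v_A − v_B)/(1 − v_A v_B/c²) = (0.611 − 0.7273)/(1 − 0.611×0.7273) = −0.1163/0.5556197 = −0.20932; |u| = 0.20932c.
At |u| = 0.20932c, γ = (1 − 0.0438149)^(−1/2) = 1.0227.
The clock on probe Alpha records proper time, so probe Beta measures Δt = γΔτ = 1.0227 × 26.9 = 27.5 hours.

27.5 hours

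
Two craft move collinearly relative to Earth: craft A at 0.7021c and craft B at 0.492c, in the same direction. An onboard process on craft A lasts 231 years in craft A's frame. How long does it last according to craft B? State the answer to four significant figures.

Transform craft A's velocity into craft B's frame: (0.7021 − 0.492)/(1 − 0.7021·0.492) = 0.2101/0.6545668, so the relative speed is 0.32098c.
At |u| = 0.32098c, γ = (1 − 0.103028)^(−1/2) = 1.0559.
The clock on craft A records proper time, so craft B measures Δt = γΔτ = 1.0559 × 231 = 243.9 years.

243.9 years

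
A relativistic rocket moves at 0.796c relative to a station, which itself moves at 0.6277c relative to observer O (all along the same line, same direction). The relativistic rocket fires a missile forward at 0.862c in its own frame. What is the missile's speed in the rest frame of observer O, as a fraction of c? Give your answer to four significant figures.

Apply u = (u'+v)/(1+u'v) twice. Missile in the station frame: (0.862+0.796)/(1+0.862·0.796) = 1.658/1.686152 = 0.9833c.
That velocity, transformed to the rest frame of observer O: (0.9833+0.6277)/(1+0.9833·0.6277) = 1.611/1.61721741 = 0.99616c.

0.9962c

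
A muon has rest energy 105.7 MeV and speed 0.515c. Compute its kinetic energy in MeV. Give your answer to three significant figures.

γ = 1/√(1 − β²) = 1/√(1 − 0.265225) = 1/√0.734775 = 1/0.85719 = 1.1666.
Kinetic energy: K = (γ − 1)mc² = (1.1666 − 1) × 105.7 MeV = 0.1666 × 105.7 = 17.6 MeV.

17.6 MeV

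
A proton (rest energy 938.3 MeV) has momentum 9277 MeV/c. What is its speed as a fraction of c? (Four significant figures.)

0.9949c

βγ = pc/(mc²) = 9277/938.3 = 9.887.
Since γ² = 1 + (βγ)² = 98.7528, γ = √98.7528 = 9.93744, and β = (βγ)/γ = 9.887/9.93744 = 0.9949.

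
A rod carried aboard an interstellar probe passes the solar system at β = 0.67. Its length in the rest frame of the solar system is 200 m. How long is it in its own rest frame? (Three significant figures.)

β² = 0.4489, so γ = 1/√0.5511 = 1.3471.
Proper length: L₀ = γ·L = 1.3471 × 200 = 269 m.

269 m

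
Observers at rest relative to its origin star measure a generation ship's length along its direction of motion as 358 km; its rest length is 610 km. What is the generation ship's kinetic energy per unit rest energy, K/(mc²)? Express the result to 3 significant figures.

0.704

From L = L₀/γ: γ = 610/358 = 1.70391.
Since K = (γ−1)mc², K/(mc²) = 1.70391 − 1 = 0.704.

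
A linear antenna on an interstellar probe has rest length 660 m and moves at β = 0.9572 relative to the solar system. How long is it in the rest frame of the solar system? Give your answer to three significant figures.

191 m

γ = 1/√(1 − β²) = 1/√(1 − 0.91623184) = 1/√0.08376816 = 1/0.289427 = 3.4551.
Length contraction: L = L₀/γ = 660/3.4551 = 191 m.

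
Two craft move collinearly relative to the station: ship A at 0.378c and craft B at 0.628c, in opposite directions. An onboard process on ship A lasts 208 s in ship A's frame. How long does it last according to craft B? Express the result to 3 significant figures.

The velocity of ship A relative to craft B is (0.378 + 0.628)c / (1 + 0.378×0.628) = 0.81301c; relative speed 0.81301c.
γ for this relative speed: γ = 1/√(1 − 0.660985) = 1.7175.
Ship A's interval is proper; time dilation gives Δt_B = γΔτ = 1.7175 × 208 s = 357 s.

357 s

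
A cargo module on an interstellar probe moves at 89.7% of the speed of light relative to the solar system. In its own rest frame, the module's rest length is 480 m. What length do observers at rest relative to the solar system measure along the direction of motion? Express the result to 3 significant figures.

212 m

Lorentz factor: γ = (1 − 0.804609)^(−1/2) = 2.2623.
Length contraction: L = L₀/γ = 480/2.2623 = 212 m.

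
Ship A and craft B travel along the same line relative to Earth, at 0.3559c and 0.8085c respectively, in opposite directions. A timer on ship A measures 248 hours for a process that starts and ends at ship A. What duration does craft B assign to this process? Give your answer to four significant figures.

580.7 hours

Speed of ship A in craft B's frame: u = (v_A + v_B)/(1 + v_A v_B/c²) = (0.3559 + 0.8085)/(1 + 0.3559×0.8085) = 1.1644/1.28774515 = 0.90422; |u| = 0.90422c.
At |u| = 0.90422c, γ = (1 − 0.817614)^(−1/2) = 2.3416.
Ship A's interval is proper; time dilation gives Δt_B = γΔτ = 2.3416 × 248 hours = 580.7 hours.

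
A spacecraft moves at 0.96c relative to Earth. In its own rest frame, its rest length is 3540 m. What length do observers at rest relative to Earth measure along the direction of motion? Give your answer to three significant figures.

β² = 0.9216, so γ = 1/√0.0784 = 3.5714.
Length contraction: L = L₀/γ = 3540/3.5714 = 991 m.

991 m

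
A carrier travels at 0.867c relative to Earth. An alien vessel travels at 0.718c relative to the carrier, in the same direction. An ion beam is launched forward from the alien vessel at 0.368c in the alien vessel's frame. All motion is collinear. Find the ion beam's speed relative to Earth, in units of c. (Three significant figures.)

0.989c

Compose velocities in two stages. Stage 1 (into S'): u₁ = (0.368+0.718)/(1+0.368×0.718) = 0.85902.
Stage 2 (into S): u = (0.85902+0.867)/(1+0.85902×0.867) = 0.98925, so the speed is 0.989c.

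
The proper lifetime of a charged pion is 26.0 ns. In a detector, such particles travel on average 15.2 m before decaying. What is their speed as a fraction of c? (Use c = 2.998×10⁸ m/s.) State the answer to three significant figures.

0.890c

Lab distance = (lab lifetime)·v = γτ·βc, so βγ = d/(cτ) = 15.20/(2.998×10⁸ × 2.600×10^-8) = 1.95.
With βγ = 1.95: γ² = 1 + (βγ)² = 4.8025, and β = (βγ)/γ = 1.95/2.19146 = 0.890.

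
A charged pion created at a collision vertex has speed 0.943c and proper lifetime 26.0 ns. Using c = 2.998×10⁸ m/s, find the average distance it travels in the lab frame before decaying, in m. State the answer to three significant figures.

22.1 m

With β = 0.943, γ = 1/√(1 − 0.943²) = 1/√0.110751 = 3.0049.
Lab-frame lifetime: Δt = γτ = 3.0049 × 26.0 ns = 78.127 ns.
Distance: d = vΔt = 0.943 × 2.998×10⁸ m/s × 7.8127×10^-8 s = 22.1 m.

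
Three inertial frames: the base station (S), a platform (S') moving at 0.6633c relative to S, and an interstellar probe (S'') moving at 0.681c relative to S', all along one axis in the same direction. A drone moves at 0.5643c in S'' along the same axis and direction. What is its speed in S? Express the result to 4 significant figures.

Compose velocities in two stages. Stage 1 (into S'): u₁ = (0.5643+0.681)/(1+0.5643×0.681) = 0.8996.
Stage 2 (into S): u = (0.8996+0.6633)/(1+0.8996×0.6633) = 0.97883, so the speed is 0.9788c.

0.9788c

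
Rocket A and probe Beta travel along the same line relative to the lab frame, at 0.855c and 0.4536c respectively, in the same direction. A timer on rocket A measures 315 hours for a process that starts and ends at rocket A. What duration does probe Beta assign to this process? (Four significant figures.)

The velocity of rocket A relative to probe Beta is (0.855 − 0.4536)c / (1 − 0.855×0.4536) = 0.6557c; relative speed 0.6557c.
γ for this relative speed: γ = 1/√(1 − 0.429942) = 1.3245.
Rocket A's interval is proper; time dilation gives Δt_B = γΔτ = 1.3245 × 315 hours = 417.2 hours.

417.2 hours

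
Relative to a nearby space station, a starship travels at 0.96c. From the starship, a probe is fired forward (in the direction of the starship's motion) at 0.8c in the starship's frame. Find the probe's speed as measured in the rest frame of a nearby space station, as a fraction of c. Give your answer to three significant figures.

0.995c

In units of c, u = (u' + v)/(1 + u'v) with u' = 0.8 and v = 0.96.
Numerator: 0.8 + 0.96 = 1.76. Denominator: 1 + (0.8)(0.96) = 1.768.
u = 1.76/1.768 = 0.99548, so the speed is 0.995c.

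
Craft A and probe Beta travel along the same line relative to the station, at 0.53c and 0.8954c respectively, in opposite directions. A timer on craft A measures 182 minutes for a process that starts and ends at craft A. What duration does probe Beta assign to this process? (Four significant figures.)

710.8 minutes

Transform craft A's velocity into probe Beta's frame: (0.53 + 0.8954)/(1 + 0.53·0.8954) = 1.4254/1.474562, so the relative speed is 0.96666c.
γ for this relative speed: γ = 1/√(1 − 0.934432) = 3.9053.
Craft A's interval is proper; time dilation gives Δt_B = γΔτ = 3.9053 × 182 minutes = 710.8 minutes.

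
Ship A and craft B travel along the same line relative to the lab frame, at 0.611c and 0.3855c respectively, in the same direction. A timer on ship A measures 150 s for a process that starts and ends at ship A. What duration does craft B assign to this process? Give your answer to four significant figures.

The velocity of ship A relative to craft B is (0.611 − 0.3855)c / (1 − 0.611×0.3855) = 0.29498c; relative speed 0.29498c.
γ for this relative speed: γ = 1/√(1 − 0.0870132) = 1.0466.
Ship A's interval is proper; time dilation gives Δt_B = γΔτ = 1.0466 × 150 s = 157.0 s.

157.0 s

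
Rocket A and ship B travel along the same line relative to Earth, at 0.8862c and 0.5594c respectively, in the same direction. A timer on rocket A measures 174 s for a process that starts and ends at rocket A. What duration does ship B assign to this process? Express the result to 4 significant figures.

The velocity of rocket A relative to ship B is (0.8862 − 0.5594)c / (1 − 0.8862×0.5594) = 0.64808c; relative speed 0.64808c.
At |u| = 0.64808c, γ = (1 − 0.420008)^(−1/2) = 1.3131.
The clock on rocket A records proper time, so ship B measures Δt = γΔτ = 1.3131 × 174 = 228.5 s.

228.5 s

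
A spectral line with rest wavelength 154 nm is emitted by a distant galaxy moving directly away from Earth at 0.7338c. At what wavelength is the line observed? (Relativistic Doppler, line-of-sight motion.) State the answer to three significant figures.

Relativistic Doppler for wavelength: λ_obs = λ_src · √((1+β)/(1−β)).
With β = 0.7338: factor = √(1.7338/0.2662) = 2.5521.
λ_obs = 154 × 2.5521 = 393 nm.

393 nm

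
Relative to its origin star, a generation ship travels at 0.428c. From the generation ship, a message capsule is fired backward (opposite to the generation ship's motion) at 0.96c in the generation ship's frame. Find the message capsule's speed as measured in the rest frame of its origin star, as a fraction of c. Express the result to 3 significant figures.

In units of c, u = (u' + v)/(1 + u'v) with u' = −0.96 and v = 0.428.
Numerator: −0.96 + 0.428 = −0.532. Denominator: 1 + (−0.96)(0.428) = 0.58912.
u = −0.532/0.58912 = −0.90304, so the speed is 0.903c.

0.903c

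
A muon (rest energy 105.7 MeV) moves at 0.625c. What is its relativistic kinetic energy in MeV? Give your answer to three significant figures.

Lorentz factor: γ = (1 − 0.390625)^(−1/2) = 1.28103.
Kinetic energy: K = (γ − 1)mc² = (1.28103 − 1) × 105.7 MeV = 0.28103 × 105.7 = 29.7 MeV.

29.7 MeV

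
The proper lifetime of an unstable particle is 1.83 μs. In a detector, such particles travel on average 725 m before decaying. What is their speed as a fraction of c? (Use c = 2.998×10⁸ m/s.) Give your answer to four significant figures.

Let x = d/(cτ) = 725.0 m / (2.998×10⁸ m/s × 1.830×10^-6 s) = 1.3215. Since d = βγcτ, x = βγ = β/√(1−β²).
Solving: β² = x²/(1+x²) = 1.74636/2.74636 = 0.635882, so β = 0.7974.

0.7974c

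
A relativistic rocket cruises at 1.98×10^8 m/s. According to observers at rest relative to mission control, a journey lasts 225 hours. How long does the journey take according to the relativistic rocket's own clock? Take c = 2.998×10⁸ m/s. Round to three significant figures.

169 hours

β = v/c = (1.98×10^8 m/s)/(2.998×10⁸ m/s) = 0.66044.
γ = 1/√(1 − β²) = 1/√(1 − 0.4361809936) = 1/√0.5638190064 = 1/0.750879 = 1.3318.
The relativistic rocket's clock runs slow as seen from mission control, so Δτ = Δt/γ = 225/1.3318 = 169 hours.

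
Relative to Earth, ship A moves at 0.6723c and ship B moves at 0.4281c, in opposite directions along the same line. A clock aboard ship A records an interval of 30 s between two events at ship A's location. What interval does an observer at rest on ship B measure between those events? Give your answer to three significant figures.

57.7 s

The velocity of ship A relative to ship B is (0.6723 + 0.4281)c / (1 + 0.6723×0.4281) = 0.85447c; relative speed 0.85447c.
γ for this relative speed: γ = 1/√(1 − 0.730119) = 1.9249.
Ship A's interval is proper; time dilation gives Δt_B = γΔτ = 1.9249 × 30 s = 57.7 s.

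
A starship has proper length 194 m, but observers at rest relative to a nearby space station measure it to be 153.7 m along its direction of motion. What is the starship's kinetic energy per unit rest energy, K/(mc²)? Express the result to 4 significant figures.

γ = L₀/L = 194/153.7 = 1.2622.
Since K = (γ−1)mc², K/(mc²) = 1.2622 − 1 = 0.2622.

0.2622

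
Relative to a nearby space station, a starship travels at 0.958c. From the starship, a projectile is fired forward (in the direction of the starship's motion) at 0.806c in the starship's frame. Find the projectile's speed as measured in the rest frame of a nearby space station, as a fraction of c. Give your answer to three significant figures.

0.995c

Relativistic velocity addition: u = (u' + v)/(1 + u'v/c²), with u' = 0.806c and v = 0.958c.
Numerator: 0.806 + 0.958 = 1.764. Denominator: 1 + (0.806)(0.958) = 1.772148.
u = 1.764/1.772148 = 0.9954, so the speed is 0.995c.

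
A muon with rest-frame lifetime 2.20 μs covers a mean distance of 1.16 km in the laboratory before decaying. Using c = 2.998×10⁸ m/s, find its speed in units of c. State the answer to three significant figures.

Let x = d/(cτ) = 1160 m / (2.998×10⁸ m/s × 2.200×10^-6 s) = 1.7587. Since d = βγcτ, x = βγ = β/√(1−β²).
Solving: β² = x²/(1+x²) = 3.09303/4.09303 = 0.755682, so β = 0.869.

0.869c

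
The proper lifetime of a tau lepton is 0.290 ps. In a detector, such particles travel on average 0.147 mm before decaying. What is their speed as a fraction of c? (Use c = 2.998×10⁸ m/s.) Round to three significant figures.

Lab distance = (lab lifetime)·v = γτ·βc, so βγ = d/(cτ) = 1.470×10^-4/(2.998×10⁸ × 2.900×10^-13) = 1.6908.
With βγ = 1.6908: γ² = 1 + (βγ)² = 3.8588, and β = (βγ)/γ = 1.6908/1.96438 = 0.861.

0.861c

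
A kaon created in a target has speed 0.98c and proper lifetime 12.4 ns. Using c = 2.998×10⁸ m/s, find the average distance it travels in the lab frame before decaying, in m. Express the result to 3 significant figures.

Lorentz factor: γ = (1 − 0.9604)^(−1/2) = 5.0252.
Lab-frame lifetime: Δt = γτ = 5.0252 × 12.4 ns = 62.312 ns.
Distance: d = vΔt = 0.98 × 2.998×10⁸ m/s × 6.2312×10^-8 s = 18.3 m.

18.3 m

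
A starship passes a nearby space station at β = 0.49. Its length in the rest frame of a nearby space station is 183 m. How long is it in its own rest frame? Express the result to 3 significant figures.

With β = 0.49, γ = 1/√(1 − 0.49²) = 1/√0.7599 = 1.1472.
Proper length: L₀ = γ·L = 1.1472 × 183 = 210 m.

210 m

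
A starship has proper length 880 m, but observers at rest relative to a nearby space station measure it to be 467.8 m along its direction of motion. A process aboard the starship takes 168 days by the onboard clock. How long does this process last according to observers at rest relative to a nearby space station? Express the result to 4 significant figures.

316.0 days

γ = L₀/L = 880/467.8 = 1.88115.
The same γ dilates the second interval: 1.88115 × 168 days = 316.0 days.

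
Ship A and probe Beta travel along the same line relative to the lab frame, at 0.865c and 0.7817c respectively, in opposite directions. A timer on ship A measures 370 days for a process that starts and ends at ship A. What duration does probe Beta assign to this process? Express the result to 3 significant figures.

Speed of ship A in probe Beta's frame: u = (v_A + v_B)/(1 + v_A v_B/c²) = (0.865 + 0.7817)/(1 + 0.865×0.7817) = 1.6467/1.6761705 = 0.98242; |u| = 0.98242c.
γ for this relative speed: γ = 1/√(1 − 0.965149) = 5.3566.
Ship A's interval is proper; time dilation gives Δt_B = γΔτ = 5.3566 × 370 days = 1980 days.

1980 days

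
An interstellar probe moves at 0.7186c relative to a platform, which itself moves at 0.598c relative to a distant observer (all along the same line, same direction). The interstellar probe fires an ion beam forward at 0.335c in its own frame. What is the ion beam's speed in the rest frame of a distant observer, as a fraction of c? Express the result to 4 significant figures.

0.9598c

Apply u = (u'+v)/(1+u'v) twice. Ion beam in the platform frame: (0.335+0.7186)/(1+0.335·0.7186) = 1.0536/1.240731 = 0.84918c.
That velocity, transformed to the rest frame of a distant observer: (0.84918+0.598)/(1+0.84918·0.598) = 1.44718/1.50780964 = 0.95979c.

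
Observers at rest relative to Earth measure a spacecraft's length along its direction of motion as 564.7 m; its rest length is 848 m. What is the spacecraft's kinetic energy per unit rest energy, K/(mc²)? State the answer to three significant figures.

0.502

Length contraction gives γ = L₀/L = 848/564.7 = 1.50168.
Since K = (γ−1)mc², K/(mc²) = 1.50168 − 1 = 0.502.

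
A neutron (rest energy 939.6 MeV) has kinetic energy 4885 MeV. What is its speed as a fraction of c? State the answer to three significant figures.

γ = 1 + K/(mc²) = 1 + 4885/939.6 = 6.199.
β = √(1 − 1/γ²) = √(1 − 0.026023) = √0.973977 = 0.987.

0.987c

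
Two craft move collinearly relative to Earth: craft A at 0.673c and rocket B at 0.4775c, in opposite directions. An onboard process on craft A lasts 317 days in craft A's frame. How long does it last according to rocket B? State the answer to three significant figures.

645 days

The velocity of craft A relative to rocket B is (0.673 + 0.4775)c / (1 + 0.673×0.4775) = 0.8707c; relative speed 0.8707c.
At |u| = 0.8707c, γ = (1 − 0.758118)^(−1/2) = 2.0333.
Craft A's interval is proper; time dilation gives Δt_B = γΔτ = 2.0333 × 317 days = 645 days.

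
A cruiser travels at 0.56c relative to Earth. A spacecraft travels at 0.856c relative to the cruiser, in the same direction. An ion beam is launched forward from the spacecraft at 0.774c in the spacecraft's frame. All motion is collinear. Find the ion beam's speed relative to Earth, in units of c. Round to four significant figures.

Compose velocities in two stages. Stage 1 (into S'): u₁ = (0.774+0.856)/(1+0.774×0.856) = 0.98043.
Stage 2 (into S): u = (0.98043+0.56)/(1+0.98043×0.56) = 0.99444, so the speed is 0.9944c.

0.9944c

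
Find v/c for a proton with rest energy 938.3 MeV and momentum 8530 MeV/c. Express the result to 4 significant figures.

0.9940

pc/(mc²) = 8530/938.3 = 9.0909 = βγ = β/√(1−β²).
So β² = x²/(1 + x²) with x = 9.0909: x² = 82.6445, β² = 82.6445/83.6445 = 0.988045, β = 0.9940.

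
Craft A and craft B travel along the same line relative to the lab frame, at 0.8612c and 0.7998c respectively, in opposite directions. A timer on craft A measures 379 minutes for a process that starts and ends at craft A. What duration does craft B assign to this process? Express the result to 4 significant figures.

The velocity of craft A relative to craft B is (0.8612 + 0.7998)c / (1 + 0.8612×0.7998) = 0.98355c; relative speed 0.98355c.
At |u| = 0.98355c, γ = (1 − 0.967371)^(−1/2) = 5.536.
The clock on craft A records proper time, so craft B measures Δt = γΔτ = 5.536 × 379 = 2098 minutes.

2098 minutes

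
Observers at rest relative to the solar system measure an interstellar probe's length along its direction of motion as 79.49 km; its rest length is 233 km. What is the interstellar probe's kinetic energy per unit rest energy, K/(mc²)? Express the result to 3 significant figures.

1.93

γ = L₀/L = 233/79.49 = 2.93119.
Since K = (γ−1)mc², K/(mc²) = 2.93119 − 1 = 1.93.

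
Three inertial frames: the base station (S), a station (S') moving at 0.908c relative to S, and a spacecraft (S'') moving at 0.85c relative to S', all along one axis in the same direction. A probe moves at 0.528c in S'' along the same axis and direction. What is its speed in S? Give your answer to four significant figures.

0.9976c

Apply u = (u'+v)/(1+u'v) twice. Probe in the station frame: (0.528+0.85)/(1+0.528·0.85) = 1.378/1.4488 = 0.95113c.
That velocity, transformed to the rest frame of the base station: (0.95113+0.908)/(1+0.95113·0.908) = 1.85913/1.86362604 = 0.99759c.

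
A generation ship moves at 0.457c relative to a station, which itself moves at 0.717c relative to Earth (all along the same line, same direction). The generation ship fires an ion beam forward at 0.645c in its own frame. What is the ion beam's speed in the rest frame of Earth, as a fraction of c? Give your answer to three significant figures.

Compose velocities in two stages. Stage 1 (into S'): u₁ = (0.645+0.457)/(1+0.645×0.457) = 0.85112.
Stage 2 (into S): u = (0.85112+0.717)/(1+0.85112×0.717) = 0.97383, so the speed is 0.974c.

0.974c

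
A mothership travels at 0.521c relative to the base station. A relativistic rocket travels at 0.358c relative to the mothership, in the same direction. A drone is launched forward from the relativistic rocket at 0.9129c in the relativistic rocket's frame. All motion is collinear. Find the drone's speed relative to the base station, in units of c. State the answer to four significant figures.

Apply u = (u'+v)/(1+u'v) twice. Drone in the mothership frame: (0.9129+0.358)/(1+0.9129·0.358) = 1.2709/1.3268182 = 0.95786c.
That velocity, transformed to the rest frame of the base station: (0.95786+0.521)/(1+0.95786·0.521) = 1.47886/1.49904506 = 0.98653c.

0.9865c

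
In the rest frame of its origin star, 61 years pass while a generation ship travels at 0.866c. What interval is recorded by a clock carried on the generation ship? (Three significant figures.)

30.5 years

With β = 0.866, γ = 1/√(1 − 0.866²) = 1/√0.250044 = 1.9998.
The generation ship's clock runs slow as seen from its origin star, so Δτ = Δt/γ = 61/1.9998 = 30.5 years.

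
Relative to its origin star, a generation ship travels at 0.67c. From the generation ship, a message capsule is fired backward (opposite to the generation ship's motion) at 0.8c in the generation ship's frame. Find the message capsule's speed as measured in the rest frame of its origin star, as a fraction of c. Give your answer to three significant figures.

Relativistic velocity addition: u = (u' + v)/(1 + u'v/c²), with u' = −0.8c and v = 0.67c.
Numerator: −0.8 + 0.67 = −0.13. Denominator: 1 + (−0.8)(0.67) = 0.464.
u = −0.13/0.464 = −0.28017, so the speed is 0.280c.

0.280c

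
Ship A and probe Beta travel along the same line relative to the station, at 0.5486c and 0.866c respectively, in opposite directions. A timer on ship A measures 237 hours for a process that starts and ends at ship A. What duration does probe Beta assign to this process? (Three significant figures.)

836 hours

The velocity of ship A relative to probe Beta is (0.5486 + 0.866)c / (1 + 0.5486×0.866) = 0.95899c; relative speed 0.95899c.
At |u| = 0.95899c, γ = (1 − 0.919662)^(−1/2) = 3.5281.
Ship A's interval is proper; time dilation gives Δt_B = γΔτ = 3.5281 × 237 hours = 836 hours.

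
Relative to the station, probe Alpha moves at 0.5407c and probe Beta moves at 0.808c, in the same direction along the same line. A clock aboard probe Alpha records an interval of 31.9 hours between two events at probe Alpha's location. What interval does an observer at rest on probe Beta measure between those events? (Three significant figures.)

The velocity of probe Alpha relative to probe Beta is (0.5407 − 0.808)c / (1 − 0.5407×0.808) = −0.47468c; relative speed 0.47468c.
γ for this relative speed: γ = 1/√(1 − 0.225321) = 1.1362.
The clock on probe Alpha records proper time, so probe Beta measures Δt = γΔτ = 1.1362 × 31.9 = 36.2 hours.

36.2 hours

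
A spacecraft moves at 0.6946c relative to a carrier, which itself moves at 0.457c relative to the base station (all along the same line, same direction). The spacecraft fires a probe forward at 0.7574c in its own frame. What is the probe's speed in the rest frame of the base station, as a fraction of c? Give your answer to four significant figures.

Apply u = (u'+v)/(1+u'v) twice. Probe in the carrier frame: (0.7574+0.6946)/(1+0.7574·0.6946) = 1.452/1.52609004 = 0.95145c.
That velocity, transformed to the rest frame of the base station: (0.95145+0.457)/(1+0.95145·0.457) = 1.40845/1.43481265 = 0.98163c.

0.9816c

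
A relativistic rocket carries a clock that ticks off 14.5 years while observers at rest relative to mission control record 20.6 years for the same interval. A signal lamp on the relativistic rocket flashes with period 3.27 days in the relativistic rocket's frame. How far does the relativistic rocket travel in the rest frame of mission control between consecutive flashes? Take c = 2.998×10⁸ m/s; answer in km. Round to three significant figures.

From Δt = γΔτ: γ = 20.6/14.5 = 1.42069.
β = √(1 − 1/γ²) = 0.71032. Lab-frame period = γτ = 1.42069×3.27 days = 4.6457 days. Distance = βc × γτ = 0.71032 × 2.998×10⁸ m/s × 401388.48 s = 8.5477×10^13 m = 8.55×10^10 km.

8.55×10^10 km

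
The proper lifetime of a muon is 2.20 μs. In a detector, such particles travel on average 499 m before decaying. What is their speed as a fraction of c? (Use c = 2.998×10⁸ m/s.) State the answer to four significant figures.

d = βγcτ ⇒ βγ = d/(cτ) = 499.0 m / (659.56 m) = 0.75656.
β = (βγ)/√(1+(βγ)²) = 0.75656/√1.572383 = 0.6033.

0.6033c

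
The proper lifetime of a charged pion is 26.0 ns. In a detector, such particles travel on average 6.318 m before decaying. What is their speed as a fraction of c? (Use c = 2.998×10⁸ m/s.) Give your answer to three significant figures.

d = βγcτ ⇒ βγ = d/(cτ) = 6.318 m / (7.7948 m) = 0.81054.
β = (βγ)/√(1+(βγ)²) = 0.81054/√1.656975 = 0.630.

0.630c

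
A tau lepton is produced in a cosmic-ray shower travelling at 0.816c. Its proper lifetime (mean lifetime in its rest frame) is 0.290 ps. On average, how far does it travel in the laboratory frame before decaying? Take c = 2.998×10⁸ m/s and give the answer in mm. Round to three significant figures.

0.123 mm

γ = 1/√(1 − β²) = 1/√(1 − 0.665856) = 1/√0.334144 = 1/0.578052 = 1.7299.
Lab-frame lifetime: Δt = γτ = 1.7299 × 0.290 ps = 0.50167 ps.
Distance: d = vΔt = 0.816 × 2.998×10⁸ m/s × 5.0167×10^-13 s = 1.23×10^-4 m = 0.123 mm.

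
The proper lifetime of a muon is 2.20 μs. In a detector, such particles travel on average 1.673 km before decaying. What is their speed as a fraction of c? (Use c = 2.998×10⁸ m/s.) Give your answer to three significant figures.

0.930c

Lab distance = (lab lifetime)·v = γτ·βc, so βγ = d/(cτ) = 1673/(2.998×10⁸ × 2.200×10^-6) = 2.5365.
With βγ = 2.5365: γ² = 1 + (βγ)² = 7.43383, and β = (βγ)/γ = 2.5365/2.72651 = 0.930.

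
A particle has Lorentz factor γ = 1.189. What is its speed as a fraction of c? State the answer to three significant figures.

0.541c

β = √(1 − 1/γ²) = √(1 − 1/1.413721) = √0.292647 = 0.541.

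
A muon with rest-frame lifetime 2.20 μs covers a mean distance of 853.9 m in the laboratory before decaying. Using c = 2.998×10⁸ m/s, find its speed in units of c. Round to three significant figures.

Lab distance = (lab lifetime)·v = γτ·βc, so βγ = d/(cτ) = 853.9/(2.998×10⁸ × 2.200×10^-6) = 1.2947.
With βγ = 1.2947: γ² = 1 + (βγ)² = 2.67625, and β = (βγ)/γ = 1.2947/1.63592 = 0.791.

0.791c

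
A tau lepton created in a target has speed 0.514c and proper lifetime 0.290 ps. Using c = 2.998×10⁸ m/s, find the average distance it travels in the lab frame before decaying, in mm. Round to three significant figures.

0.0521 mm

β² = 0.264196, so γ = 1/√0.735804 = 1.1658.
Lab-frame lifetime: Δt = γτ = 1.1658 × 0.290 ps = 0.33808 ps.
Distance: d = vΔt = 0.514 × 2.998×10⁸ m/s × 3.3808×10^-13 s = 5.21×10^-5 m = 0.0521 mm.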